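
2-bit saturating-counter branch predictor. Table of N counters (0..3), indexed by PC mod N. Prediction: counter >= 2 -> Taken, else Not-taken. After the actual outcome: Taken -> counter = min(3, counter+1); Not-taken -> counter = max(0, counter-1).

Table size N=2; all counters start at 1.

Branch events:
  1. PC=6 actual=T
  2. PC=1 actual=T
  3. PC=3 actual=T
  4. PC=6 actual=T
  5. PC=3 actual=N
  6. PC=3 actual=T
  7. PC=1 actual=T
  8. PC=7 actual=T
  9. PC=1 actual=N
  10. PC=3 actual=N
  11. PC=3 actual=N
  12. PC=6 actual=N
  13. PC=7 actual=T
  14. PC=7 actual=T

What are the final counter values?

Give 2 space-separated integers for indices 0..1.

Ev 1: PC=6 idx=0 pred=N actual=T -> ctr[0]=2
Ev 2: PC=1 idx=1 pred=N actual=T -> ctr[1]=2
Ev 3: PC=3 idx=1 pred=T actual=T -> ctr[1]=3
Ev 4: PC=6 idx=0 pred=T actual=T -> ctr[0]=3
Ev 5: PC=3 idx=1 pred=T actual=N -> ctr[1]=2
Ev 6: PC=3 idx=1 pred=T actual=T -> ctr[1]=3
Ev 7: PC=1 idx=1 pred=T actual=T -> ctr[1]=3
Ev 8: PC=7 idx=1 pred=T actual=T -> ctr[1]=3
Ev 9: PC=1 idx=1 pred=T actual=N -> ctr[1]=2
Ev 10: PC=3 idx=1 pred=T actual=N -> ctr[1]=1
Ev 11: PC=3 idx=1 pred=N actual=N -> ctr[1]=0
Ev 12: PC=6 idx=0 pred=T actual=N -> ctr[0]=2
Ev 13: PC=7 idx=1 pred=N actual=T -> ctr[1]=1
Ev 14: PC=7 idx=1 pred=N actual=T -> ctr[1]=2

Answer: 2 2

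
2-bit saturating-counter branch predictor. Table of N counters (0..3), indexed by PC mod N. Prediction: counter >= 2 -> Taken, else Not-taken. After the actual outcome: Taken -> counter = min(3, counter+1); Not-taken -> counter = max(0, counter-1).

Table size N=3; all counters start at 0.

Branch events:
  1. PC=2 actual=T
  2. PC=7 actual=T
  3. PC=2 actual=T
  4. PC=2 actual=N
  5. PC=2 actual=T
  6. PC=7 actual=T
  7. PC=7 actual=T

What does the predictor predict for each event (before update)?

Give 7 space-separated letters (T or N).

Answer: N N N T N N T

Derivation:
Ev 1: PC=2 idx=2 pred=N actual=T -> ctr[2]=1
Ev 2: PC=7 idx=1 pred=N actual=T -> ctr[1]=1
Ev 3: PC=2 idx=2 pred=N actual=T -> ctr[2]=2
Ev 4: PC=2 idx=2 pred=T actual=N -> ctr[2]=1
Ev 5: PC=2 idx=2 pred=N actual=T -> ctr[2]=2
Ev 6: PC=7 idx=1 pred=N actual=T -> ctr[1]=2
Ev 7: PC=7 idx=1 pred=T actual=T -> ctr[1]=3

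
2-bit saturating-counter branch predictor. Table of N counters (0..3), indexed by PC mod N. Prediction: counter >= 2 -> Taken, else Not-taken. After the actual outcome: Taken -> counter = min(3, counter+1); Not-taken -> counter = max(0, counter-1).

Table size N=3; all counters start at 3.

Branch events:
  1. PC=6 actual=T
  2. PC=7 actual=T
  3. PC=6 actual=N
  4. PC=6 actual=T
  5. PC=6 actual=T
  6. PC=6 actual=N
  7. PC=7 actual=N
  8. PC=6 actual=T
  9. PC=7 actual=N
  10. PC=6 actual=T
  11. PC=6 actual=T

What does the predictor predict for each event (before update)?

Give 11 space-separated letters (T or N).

Ev 1: PC=6 idx=0 pred=T actual=T -> ctr[0]=3
Ev 2: PC=7 idx=1 pred=T actual=T -> ctr[1]=3
Ev 3: PC=6 idx=0 pred=T actual=N -> ctr[0]=2
Ev 4: PC=6 idx=0 pred=T actual=T -> ctr[0]=3
Ev 5: PC=6 idx=0 pred=T actual=T -> ctr[0]=3
Ev 6: PC=6 idx=0 pred=T actual=N -> ctr[0]=2
Ev 7: PC=7 idx=1 pred=T actual=N -> ctr[1]=2
Ev 8: PC=6 idx=0 pred=T actual=T -> ctr[0]=3
Ev 9: PC=7 idx=1 pred=T actual=N -> ctr[1]=1
Ev 10: PC=6 idx=0 pred=T actual=T -> ctr[0]=3
Ev 11: PC=6 idx=0 pred=T actual=T -> ctr[0]=3

Answer: T T T T T T T T T T T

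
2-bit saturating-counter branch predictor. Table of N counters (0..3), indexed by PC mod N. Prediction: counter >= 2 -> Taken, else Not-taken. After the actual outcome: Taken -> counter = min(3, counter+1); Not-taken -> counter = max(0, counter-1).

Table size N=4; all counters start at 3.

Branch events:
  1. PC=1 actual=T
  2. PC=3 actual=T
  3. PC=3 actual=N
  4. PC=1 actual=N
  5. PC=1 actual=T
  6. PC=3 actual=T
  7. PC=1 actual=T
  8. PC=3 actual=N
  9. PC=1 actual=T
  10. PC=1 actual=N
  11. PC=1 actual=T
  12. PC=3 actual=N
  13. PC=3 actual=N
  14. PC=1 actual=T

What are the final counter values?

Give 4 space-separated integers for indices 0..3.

Ev 1: PC=1 idx=1 pred=T actual=T -> ctr[1]=3
Ev 2: PC=3 idx=3 pred=T actual=T -> ctr[3]=3
Ev 3: PC=3 idx=3 pred=T actual=N -> ctr[3]=2
Ev 4: PC=1 idx=1 pred=T actual=N -> ctr[1]=2
Ev 5: PC=1 idx=1 pred=T actual=T -> ctr[1]=3
Ev 6: PC=3 idx=3 pred=T actual=T -> ctr[3]=3
Ev 7: PC=1 idx=1 pred=T actual=T -> ctr[1]=3
Ev 8: PC=3 idx=3 pred=T actual=N -> ctr[3]=2
Ev 9: PC=1 idx=1 pred=T actual=T -> ctr[1]=3
Ev 10: PC=1 idx=1 pred=T actual=N -> ctr[1]=2
Ev 11: PC=1 idx=1 pred=T actual=T -> ctr[1]=3
Ev 12: PC=3 idx=3 pred=T actual=N -> ctr[3]=1
Ev 13: PC=3 idx=3 pred=N actual=N -> ctr[3]=0
Ev 14: PC=1 idx=1 pred=T actual=T -> ctr[1]=3

Answer: 3 3 3 0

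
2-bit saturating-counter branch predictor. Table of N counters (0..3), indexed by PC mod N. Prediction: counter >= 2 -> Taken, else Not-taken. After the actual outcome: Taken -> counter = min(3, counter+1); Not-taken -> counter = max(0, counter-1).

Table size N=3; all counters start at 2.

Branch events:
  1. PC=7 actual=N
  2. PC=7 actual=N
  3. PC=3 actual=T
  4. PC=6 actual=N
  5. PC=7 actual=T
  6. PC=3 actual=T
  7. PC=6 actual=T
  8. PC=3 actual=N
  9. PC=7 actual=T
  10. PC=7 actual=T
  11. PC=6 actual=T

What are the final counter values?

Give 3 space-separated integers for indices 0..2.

Answer: 3 3 2

Derivation:
Ev 1: PC=7 idx=1 pred=T actual=N -> ctr[1]=1
Ev 2: PC=7 idx=1 pred=N actual=N -> ctr[1]=0
Ev 3: PC=3 idx=0 pred=T actual=T -> ctr[0]=3
Ev 4: PC=6 idx=0 pred=T actual=N -> ctr[0]=2
Ev 5: PC=7 idx=1 pred=N actual=T -> ctr[1]=1
Ev 6: PC=3 idx=0 pred=T actual=T -> ctr[0]=3
Ev 7: PC=6 idx=0 pred=T actual=T -> ctr[0]=3
Ev 8: PC=3 idx=0 pred=T actual=N -> ctr[0]=2
Ev 9: PC=7 idx=1 pred=N actual=T -> ctr[1]=2
Ev 10: PC=7 idx=1 pred=T actual=T -> ctr[1]=3
Ev 11: PC=6 idx=0 pred=T actual=T -> ctr[0]=3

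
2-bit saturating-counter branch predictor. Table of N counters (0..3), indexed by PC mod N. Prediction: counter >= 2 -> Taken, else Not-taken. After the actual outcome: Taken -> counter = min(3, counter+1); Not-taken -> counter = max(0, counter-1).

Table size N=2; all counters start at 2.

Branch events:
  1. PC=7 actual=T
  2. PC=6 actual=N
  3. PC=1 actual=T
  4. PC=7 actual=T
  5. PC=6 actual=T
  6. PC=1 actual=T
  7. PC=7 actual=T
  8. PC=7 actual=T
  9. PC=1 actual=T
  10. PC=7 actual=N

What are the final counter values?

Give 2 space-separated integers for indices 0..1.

Ev 1: PC=7 idx=1 pred=T actual=T -> ctr[1]=3
Ev 2: PC=6 idx=0 pred=T actual=N -> ctr[0]=1
Ev 3: PC=1 idx=1 pred=T actual=T -> ctr[1]=3
Ev 4: PC=7 idx=1 pred=T actual=T -> ctr[1]=3
Ev 5: PC=6 idx=0 pred=N actual=T -> ctr[0]=2
Ev 6: PC=1 idx=1 pred=T actual=T -> ctr[1]=3
Ev 7: PC=7 idx=1 pred=T actual=T -> ctr[1]=3
Ev 8: PC=7 idx=1 pred=T actual=T -> ctr[1]=3
Ev 9: PC=1 idx=1 pred=T actual=T -> ctr[1]=3
Ev 10: PC=7 idx=1 pred=T actual=N -> ctr[1]=2

Answer: 2 2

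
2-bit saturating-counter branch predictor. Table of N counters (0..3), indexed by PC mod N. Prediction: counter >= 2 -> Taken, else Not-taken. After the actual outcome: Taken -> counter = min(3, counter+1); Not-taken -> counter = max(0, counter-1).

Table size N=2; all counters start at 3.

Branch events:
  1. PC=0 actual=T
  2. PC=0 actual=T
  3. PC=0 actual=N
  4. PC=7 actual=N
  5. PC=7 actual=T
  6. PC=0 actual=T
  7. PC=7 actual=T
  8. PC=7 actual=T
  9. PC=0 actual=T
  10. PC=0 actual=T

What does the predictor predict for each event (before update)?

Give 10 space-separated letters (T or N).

Ev 1: PC=0 idx=0 pred=T actual=T -> ctr[0]=3
Ev 2: PC=0 idx=0 pred=T actual=T -> ctr[0]=3
Ev 3: PC=0 idx=0 pred=T actual=N -> ctr[0]=2
Ev 4: PC=7 idx=1 pred=T actual=N -> ctr[1]=2
Ev 5: PC=7 idx=1 pred=T actual=T -> ctr[1]=3
Ev 6: PC=0 idx=0 pred=T actual=T -> ctr[0]=3
Ev 7: PC=7 idx=1 pred=T actual=T -> ctr[1]=3
Ev 8: PC=7 idx=1 pred=T actual=T -> ctr[1]=3
Ev 9: PC=0 idx=0 pred=T actual=T -> ctr[0]=3
Ev 10: PC=0 idx=0 pred=T actual=T -> ctr[0]=3

Answer: T T T T T T T T T T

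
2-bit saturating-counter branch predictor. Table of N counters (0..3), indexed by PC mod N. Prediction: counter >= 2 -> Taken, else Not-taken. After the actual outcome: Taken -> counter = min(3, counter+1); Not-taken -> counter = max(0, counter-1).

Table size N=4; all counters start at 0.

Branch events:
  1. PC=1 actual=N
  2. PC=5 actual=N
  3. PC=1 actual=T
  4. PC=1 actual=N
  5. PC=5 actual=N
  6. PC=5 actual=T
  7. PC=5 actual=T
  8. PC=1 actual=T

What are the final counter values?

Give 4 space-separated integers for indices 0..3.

Answer: 0 3 0 0

Derivation:
Ev 1: PC=1 idx=1 pred=N actual=N -> ctr[1]=0
Ev 2: PC=5 idx=1 pred=N actual=N -> ctr[1]=0
Ev 3: PC=1 idx=1 pred=N actual=T -> ctr[1]=1
Ev 4: PC=1 idx=1 pred=N actual=N -> ctr[1]=0
Ev 5: PC=5 idx=1 pred=N actual=N -> ctr[1]=0
Ev 6: PC=5 idx=1 pred=N actual=T -> ctr[1]=1
Ev 7: PC=5 idx=1 pred=N actual=T -> ctr[1]=2
Ev 8: PC=1 idx=1 pred=T actual=T -> ctr[1]=3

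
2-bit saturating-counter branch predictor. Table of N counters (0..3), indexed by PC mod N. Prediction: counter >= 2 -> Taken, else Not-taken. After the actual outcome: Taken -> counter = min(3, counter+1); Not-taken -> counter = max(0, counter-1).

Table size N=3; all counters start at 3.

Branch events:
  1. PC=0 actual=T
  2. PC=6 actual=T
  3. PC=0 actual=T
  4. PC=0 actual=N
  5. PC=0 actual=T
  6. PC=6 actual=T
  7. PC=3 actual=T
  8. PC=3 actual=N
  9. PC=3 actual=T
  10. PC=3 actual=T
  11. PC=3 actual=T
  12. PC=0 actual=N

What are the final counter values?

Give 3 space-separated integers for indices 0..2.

Answer: 2 3 3

Derivation:
Ev 1: PC=0 idx=0 pred=T actual=T -> ctr[0]=3
Ev 2: PC=6 idx=0 pred=T actual=T -> ctr[0]=3
Ev 3: PC=0 idx=0 pred=T actual=T -> ctr[0]=3
Ev 4: PC=0 idx=0 pred=T actual=N -> ctr[0]=2
Ev 5: PC=0 idx=0 pred=T actual=T -> ctr[0]=3
Ev 6: PC=6 idx=0 pred=T actual=T -> ctr[0]=3
Ev 7: PC=3 idx=0 pred=T actual=T -> ctr[0]=3
Ev 8: PC=3 idx=0 pred=T actual=N -> ctr[0]=2
Ev 9: PC=3 idx=0 pred=T actual=T -> ctr[0]=3
Ev 10: PC=3 idx=0 pred=T actual=T -> ctr[0]=3
Ev 11: PC=3 idx=0 pred=T actual=T -> ctr[0]=3
Ev 12: PC=0 idx=0 pred=T actual=N -> ctr[0]=2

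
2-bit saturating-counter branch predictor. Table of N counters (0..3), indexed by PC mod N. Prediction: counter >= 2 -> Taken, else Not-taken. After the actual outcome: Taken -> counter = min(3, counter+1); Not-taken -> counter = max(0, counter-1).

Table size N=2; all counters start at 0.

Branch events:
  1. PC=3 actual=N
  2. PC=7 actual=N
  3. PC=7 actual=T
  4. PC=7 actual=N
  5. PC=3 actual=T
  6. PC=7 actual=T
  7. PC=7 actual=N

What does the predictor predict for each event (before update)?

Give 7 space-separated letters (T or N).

Ev 1: PC=3 idx=1 pred=N actual=N -> ctr[1]=0
Ev 2: PC=7 idx=1 pred=N actual=N -> ctr[1]=0
Ev 3: PC=7 idx=1 pred=N actual=T -> ctr[1]=1
Ev 4: PC=7 idx=1 pred=N actual=N -> ctr[1]=0
Ev 5: PC=3 idx=1 pred=N actual=T -> ctr[1]=1
Ev 6: PC=7 idx=1 pred=N actual=T -> ctr[1]=2
Ev 7: PC=7 idx=1 pred=T actual=N -> ctr[1]=1

Answer: N N N N N N T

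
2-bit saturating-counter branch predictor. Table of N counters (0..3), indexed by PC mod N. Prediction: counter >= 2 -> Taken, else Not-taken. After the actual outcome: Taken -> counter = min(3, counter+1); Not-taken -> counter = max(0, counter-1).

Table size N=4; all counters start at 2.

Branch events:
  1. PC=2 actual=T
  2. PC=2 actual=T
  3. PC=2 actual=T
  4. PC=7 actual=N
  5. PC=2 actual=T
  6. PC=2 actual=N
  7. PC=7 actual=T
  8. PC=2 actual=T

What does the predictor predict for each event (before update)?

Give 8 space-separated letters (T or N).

Answer: T T T T T T N T

Derivation:
Ev 1: PC=2 idx=2 pred=T actual=T -> ctr[2]=3
Ev 2: PC=2 idx=2 pred=T actual=T -> ctr[2]=3
Ev 3: PC=2 idx=2 pred=T actual=T -> ctr[2]=3
Ev 4: PC=7 idx=3 pred=T actual=N -> ctr[3]=1
Ev 5: PC=2 idx=2 pred=T actual=T -> ctr[2]=3
Ev 6: PC=2 idx=2 pred=T actual=N -> ctr[2]=2
Ev 7: PC=7 idx=3 pred=N actual=T -> ctr[3]=2
Ev 8: PC=2 idx=2 pred=T actual=T -> ctr[2]=3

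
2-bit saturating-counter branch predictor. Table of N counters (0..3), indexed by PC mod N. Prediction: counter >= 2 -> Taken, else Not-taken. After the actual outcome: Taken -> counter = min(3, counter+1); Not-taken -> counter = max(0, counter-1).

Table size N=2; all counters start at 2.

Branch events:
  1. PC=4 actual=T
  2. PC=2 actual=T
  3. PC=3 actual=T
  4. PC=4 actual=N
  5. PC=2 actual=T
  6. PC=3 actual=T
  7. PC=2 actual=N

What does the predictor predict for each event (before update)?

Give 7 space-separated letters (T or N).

Answer: T T T T T T T

Derivation:
Ev 1: PC=4 idx=0 pred=T actual=T -> ctr[0]=3
Ev 2: PC=2 idx=0 pred=T actual=T -> ctr[0]=3
Ev 3: PC=3 idx=1 pred=T actual=T -> ctr[1]=3
Ev 4: PC=4 idx=0 pred=T actual=N -> ctr[0]=2
Ev 5: PC=2 idx=0 pred=T actual=T -> ctr[0]=3
Ev 6: PC=3 idx=1 pred=T actual=T -> ctr[1]=3
Ev 7: PC=2 idx=0 pred=T actual=N -> ctr[0]=2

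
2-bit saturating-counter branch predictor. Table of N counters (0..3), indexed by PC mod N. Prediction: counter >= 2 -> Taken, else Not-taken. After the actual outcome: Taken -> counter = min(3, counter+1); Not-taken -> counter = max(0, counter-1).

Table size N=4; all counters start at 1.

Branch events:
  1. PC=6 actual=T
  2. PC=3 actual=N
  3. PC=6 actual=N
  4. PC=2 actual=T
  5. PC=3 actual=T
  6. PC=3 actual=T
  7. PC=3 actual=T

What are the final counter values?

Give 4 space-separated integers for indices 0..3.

Ev 1: PC=6 idx=2 pred=N actual=T -> ctr[2]=2
Ev 2: PC=3 idx=3 pred=N actual=N -> ctr[3]=0
Ev 3: PC=6 idx=2 pred=T actual=N -> ctr[2]=1
Ev 4: PC=2 idx=2 pred=N actual=T -> ctr[2]=2
Ev 5: PC=3 idx=3 pred=N actual=T -> ctr[3]=1
Ev 6: PC=3 idx=3 pred=N actual=T -> ctr[3]=2
Ev 7: PC=3 idx=3 pred=T actual=T -> ctr[3]=3

Answer: 1 1 2 3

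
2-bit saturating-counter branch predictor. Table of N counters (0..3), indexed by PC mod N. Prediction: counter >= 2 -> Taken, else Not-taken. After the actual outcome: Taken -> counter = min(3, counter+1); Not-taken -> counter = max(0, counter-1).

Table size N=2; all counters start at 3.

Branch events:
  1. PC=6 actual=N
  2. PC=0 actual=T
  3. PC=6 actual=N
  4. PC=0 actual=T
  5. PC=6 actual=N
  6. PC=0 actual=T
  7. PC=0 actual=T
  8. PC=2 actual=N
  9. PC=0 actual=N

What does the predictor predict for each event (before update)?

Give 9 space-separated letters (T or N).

Answer: T T T T T T T T T

Derivation:
Ev 1: PC=6 idx=0 pred=T actual=N -> ctr[0]=2
Ev 2: PC=0 idx=0 pred=T actual=T -> ctr[0]=3
Ev 3: PC=6 idx=0 pred=T actual=N -> ctr[0]=2
Ev 4: PC=0 idx=0 pred=T actual=T -> ctr[0]=3
Ev 5: PC=6 idx=0 pred=T actual=N -> ctr[0]=2
Ev 6: PC=0 idx=0 pred=T actual=T -> ctr[0]=3
Ev 7: PC=0 idx=0 pred=T actual=T -> ctr[0]=3
Ev 8: PC=2 idx=0 pred=T actual=N -> ctr[0]=2
Ev 9: PC=0 idx=0 pred=T actual=N -> ctr[0]=1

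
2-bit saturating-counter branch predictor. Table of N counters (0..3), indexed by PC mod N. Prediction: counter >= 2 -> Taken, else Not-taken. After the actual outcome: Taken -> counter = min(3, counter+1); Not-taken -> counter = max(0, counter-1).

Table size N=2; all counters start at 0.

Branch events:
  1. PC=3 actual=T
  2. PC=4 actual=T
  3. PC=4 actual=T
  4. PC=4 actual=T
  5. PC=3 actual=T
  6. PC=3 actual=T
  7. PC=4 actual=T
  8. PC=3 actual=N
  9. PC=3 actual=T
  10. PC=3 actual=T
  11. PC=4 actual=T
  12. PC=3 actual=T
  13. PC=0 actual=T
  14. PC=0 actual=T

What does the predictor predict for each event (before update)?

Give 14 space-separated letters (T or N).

Ev 1: PC=3 idx=1 pred=N actual=T -> ctr[1]=1
Ev 2: PC=4 idx=0 pred=N actual=T -> ctr[0]=1
Ev 3: PC=4 idx=0 pred=N actual=T -> ctr[0]=2
Ev 4: PC=4 idx=0 pred=T actual=T -> ctr[0]=3
Ev 5: PC=3 idx=1 pred=N actual=T -> ctr[1]=2
Ev 6: PC=3 idx=1 pred=T actual=T -> ctr[1]=3
Ev 7: PC=4 idx=0 pred=T actual=T -> ctr[0]=3
Ev 8: PC=3 idx=1 pred=T actual=N -> ctr[1]=2
Ev 9: PC=3 idx=1 pred=T actual=T -> ctr[1]=3
Ev 10: PC=3 idx=1 pred=T actual=T -> ctr[1]=3
Ev 11: PC=4 idx=0 pred=T actual=T -> ctr[0]=3
Ev 12: PC=3 idx=1 pred=T actual=T -> ctr[1]=3
Ev 13: PC=0 idx=0 pred=T actual=T -> ctr[0]=3
Ev 14: PC=0 idx=0 pred=T actual=T -> ctr[0]=3

Answer: N N N T N T T T T T T T T T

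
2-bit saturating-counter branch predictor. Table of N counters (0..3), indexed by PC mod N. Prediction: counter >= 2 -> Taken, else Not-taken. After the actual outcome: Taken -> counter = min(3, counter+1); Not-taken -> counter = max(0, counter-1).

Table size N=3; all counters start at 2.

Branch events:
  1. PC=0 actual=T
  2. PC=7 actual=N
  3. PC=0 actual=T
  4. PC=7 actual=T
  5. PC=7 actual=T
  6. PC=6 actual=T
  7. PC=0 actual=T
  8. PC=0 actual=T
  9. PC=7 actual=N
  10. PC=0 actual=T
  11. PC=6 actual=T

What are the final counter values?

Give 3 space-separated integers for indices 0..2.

Ev 1: PC=0 idx=0 pred=T actual=T -> ctr[0]=3
Ev 2: PC=7 idx=1 pred=T actual=N -> ctr[1]=1
Ev 3: PC=0 idx=0 pred=T actual=T -> ctr[0]=3
Ev 4: PC=7 idx=1 pred=N actual=T -> ctr[1]=2
Ev 5: PC=7 idx=1 pred=T actual=T -> ctr[1]=3
Ev 6: PC=6 idx=0 pred=T actual=T -> ctr[0]=3
Ev 7: PC=0 idx=0 pred=T actual=T -> ctr[0]=3
Ev 8: PC=0 idx=0 pred=T actual=T -> ctr[0]=3
Ev 9: PC=7 idx=1 pred=T actual=N -> ctr[1]=2
Ev 10: PC=0 idx=0 pred=T actual=T -> ctr[0]=3
Ev 11: PC=6 idx=0 pred=T actual=T -> ctr[0]=3

Answer: 3 2 2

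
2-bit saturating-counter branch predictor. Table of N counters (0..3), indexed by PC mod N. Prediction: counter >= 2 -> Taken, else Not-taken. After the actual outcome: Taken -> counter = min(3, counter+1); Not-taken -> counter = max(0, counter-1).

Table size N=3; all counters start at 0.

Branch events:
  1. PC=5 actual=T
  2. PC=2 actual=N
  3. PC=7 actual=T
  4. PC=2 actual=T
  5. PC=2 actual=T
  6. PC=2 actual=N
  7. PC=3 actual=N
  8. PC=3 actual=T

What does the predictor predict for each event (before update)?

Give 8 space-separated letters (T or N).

Ev 1: PC=5 idx=2 pred=N actual=T -> ctr[2]=1
Ev 2: PC=2 idx=2 pred=N actual=N -> ctr[2]=0
Ev 3: PC=7 idx=1 pred=N actual=T -> ctr[1]=1
Ev 4: PC=2 idx=2 pred=N actual=T -> ctr[2]=1
Ev 5: PC=2 idx=2 pred=N actual=T -> ctr[2]=2
Ev 6: PC=2 idx=2 pred=T actual=N -> ctr[2]=1
Ev 7: PC=3 idx=0 pred=N actual=N -> ctr[0]=0
Ev 8: PC=3 idx=0 pred=N actual=T -> ctr[0]=1

Answer: N N N N N T N N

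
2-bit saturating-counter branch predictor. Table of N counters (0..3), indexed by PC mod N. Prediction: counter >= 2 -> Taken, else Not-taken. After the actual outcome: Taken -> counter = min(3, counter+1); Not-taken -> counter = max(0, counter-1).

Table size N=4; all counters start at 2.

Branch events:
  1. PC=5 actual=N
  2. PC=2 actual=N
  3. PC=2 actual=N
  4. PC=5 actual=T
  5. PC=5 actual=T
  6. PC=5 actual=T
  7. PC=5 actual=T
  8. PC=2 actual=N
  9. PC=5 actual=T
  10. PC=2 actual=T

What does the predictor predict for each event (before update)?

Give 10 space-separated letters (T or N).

Ev 1: PC=5 idx=1 pred=T actual=N -> ctr[1]=1
Ev 2: PC=2 idx=2 pred=T actual=N -> ctr[2]=1
Ev 3: PC=2 idx=2 pred=N actual=N -> ctr[2]=0
Ev 4: PC=5 idx=1 pred=N actual=T -> ctr[1]=2
Ev 5: PC=5 idx=1 pred=T actual=T -> ctr[1]=3
Ev 6: PC=5 idx=1 pred=T actual=T -> ctr[1]=3
Ev 7: PC=5 idx=1 pred=T actual=T -> ctr[1]=3
Ev 8: PC=2 idx=2 pred=N actual=N -> ctr[2]=0
Ev 9: PC=5 idx=1 pred=T actual=T -> ctr[1]=3
Ev 10: PC=2 idx=2 pred=N actual=T -> ctr[2]=1

Answer: T T N N T T T N T N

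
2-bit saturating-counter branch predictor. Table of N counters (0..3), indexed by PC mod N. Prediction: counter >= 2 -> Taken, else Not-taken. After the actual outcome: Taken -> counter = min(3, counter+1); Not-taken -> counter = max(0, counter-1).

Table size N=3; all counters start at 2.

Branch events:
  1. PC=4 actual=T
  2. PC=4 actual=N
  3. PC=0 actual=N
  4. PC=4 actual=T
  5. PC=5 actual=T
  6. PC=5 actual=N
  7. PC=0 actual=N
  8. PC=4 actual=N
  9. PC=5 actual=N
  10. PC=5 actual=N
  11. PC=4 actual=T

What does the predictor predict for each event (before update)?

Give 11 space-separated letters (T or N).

Answer: T T T T T T N T T N T

Derivation:
Ev 1: PC=4 idx=1 pred=T actual=T -> ctr[1]=3
Ev 2: PC=4 idx=1 pred=T actual=N -> ctr[1]=2
Ev 3: PC=0 idx=0 pred=T actual=N -> ctr[0]=1
Ev 4: PC=4 idx=1 pred=T actual=T -> ctr[1]=3
Ev 5: PC=5 idx=2 pred=T actual=T -> ctr[2]=3
Ev 6: PC=5 idx=2 pred=T actual=N -> ctr[2]=2
Ev 7: PC=0 idx=0 pred=N actual=N -> ctr[0]=0
Ev 8: PC=4 idx=1 pred=T actual=N -> ctr[1]=2
Ev 9: PC=5 idx=2 pred=T actual=N -> ctr[2]=1
Ev 10: PC=5 idx=2 pred=N actual=N -> ctr[2]=0
Ev 11: PC=4 idx=1 pred=T actual=T -> ctr[1]=3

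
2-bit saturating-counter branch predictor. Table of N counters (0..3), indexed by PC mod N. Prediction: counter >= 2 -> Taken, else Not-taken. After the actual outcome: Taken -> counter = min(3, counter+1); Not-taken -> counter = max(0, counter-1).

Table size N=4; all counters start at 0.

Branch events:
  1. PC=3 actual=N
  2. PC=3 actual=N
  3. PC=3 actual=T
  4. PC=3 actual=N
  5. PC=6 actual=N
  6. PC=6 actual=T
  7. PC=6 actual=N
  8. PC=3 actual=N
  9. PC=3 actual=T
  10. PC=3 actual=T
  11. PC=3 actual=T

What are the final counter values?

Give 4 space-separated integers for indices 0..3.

Ev 1: PC=3 idx=3 pred=N actual=N -> ctr[3]=0
Ev 2: PC=3 idx=3 pred=N actual=N -> ctr[3]=0
Ev 3: PC=3 idx=3 pred=N actual=T -> ctr[3]=1
Ev 4: PC=3 idx=3 pred=N actual=N -> ctr[3]=0
Ev 5: PC=6 idx=2 pred=N actual=N -> ctr[2]=0
Ev 6: PC=6 idx=2 pred=N actual=T -> ctr[2]=1
Ev 7: PC=6 idx=2 pred=N actual=N -> ctr[2]=0
Ev 8: PC=3 idx=3 pred=N actual=N -> ctr[3]=0
Ev 9: PC=3 idx=3 pred=N actual=T -> ctr[3]=1
Ev 10: PC=3 idx=3 pred=N actual=T -> ctr[3]=2
Ev 11: PC=3 idx=3 pred=T actual=T -> ctr[3]=3

Answer: 0 0 0 3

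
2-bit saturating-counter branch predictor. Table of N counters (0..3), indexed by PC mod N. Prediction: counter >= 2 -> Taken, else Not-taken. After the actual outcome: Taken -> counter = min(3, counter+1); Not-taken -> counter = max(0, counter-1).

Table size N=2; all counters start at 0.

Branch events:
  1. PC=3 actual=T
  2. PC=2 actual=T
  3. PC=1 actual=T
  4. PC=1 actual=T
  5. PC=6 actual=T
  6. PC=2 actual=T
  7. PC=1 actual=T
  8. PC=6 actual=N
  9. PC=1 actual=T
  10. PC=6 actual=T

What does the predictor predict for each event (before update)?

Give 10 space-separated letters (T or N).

Answer: N N N T N T T T T T

Derivation:
Ev 1: PC=3 idx=1 pred=N actual=T -> ctr[1]=1
Ev 2: PC=2 idx=0 pred=N actual=T -> ctr[0]=1
Ev 3: PC=1 idx=1 pred=N actual=T -> ctr[1]=2
Ev 4: PC=1 idx=1 pred=T actual=T -> ctr[1]=3
Ev 5: PC=6 idx=0 pred=N actual=T -> ctr[0]=2
Ev 6: PC=2 idx=0 pred=T actual=T -> ctr[0]=3
Ev 7: PC=1 idx=1 pred=T actual=T -> ctr[1]=3
Ev 8: PC=6 idx=0 pred=T actual=N -> ctr[0]=2
Ev 9: PC=1 idx=1 pred=T actual=T -> ctr[1]=3
Ev 10: PC=6 idx=0 pred=T actual=T -> ctr[0]=3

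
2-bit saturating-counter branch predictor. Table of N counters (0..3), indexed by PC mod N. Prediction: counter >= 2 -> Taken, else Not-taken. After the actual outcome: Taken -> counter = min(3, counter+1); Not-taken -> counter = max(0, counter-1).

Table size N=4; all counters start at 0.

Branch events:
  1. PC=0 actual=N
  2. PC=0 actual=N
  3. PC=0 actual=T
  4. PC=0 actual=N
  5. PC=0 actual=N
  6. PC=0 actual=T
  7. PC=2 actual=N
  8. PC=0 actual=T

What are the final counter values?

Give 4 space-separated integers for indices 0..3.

Answer: 2 0 0 0

Derivation:
Ev 1: PC=0 idx=0 pred=N actual=N -> ctr[0]=0
Ev 2: PC=0 idx=0 pred=N actual=N -> ctr[0]=0
Ev 3: PC=0 idx=0 pred=N actual=T -> ctr[0]=1
Ev 4: PC=0 idx=0 pred=N actual=N -> ctr[0]=0
Ev 5: PC=0 idx=0 pred=N actual=N -> ctr[0]=0
Ev 6: PC=0 idx=0 pred=N actual=T -> ctr[0]=1
Ev 7: PC=2 idx=2 pred=N actual=N -> ctr[2]=0
Ev 8: PC=0 idx=0 pred=N actual=T -> ctr[0]=2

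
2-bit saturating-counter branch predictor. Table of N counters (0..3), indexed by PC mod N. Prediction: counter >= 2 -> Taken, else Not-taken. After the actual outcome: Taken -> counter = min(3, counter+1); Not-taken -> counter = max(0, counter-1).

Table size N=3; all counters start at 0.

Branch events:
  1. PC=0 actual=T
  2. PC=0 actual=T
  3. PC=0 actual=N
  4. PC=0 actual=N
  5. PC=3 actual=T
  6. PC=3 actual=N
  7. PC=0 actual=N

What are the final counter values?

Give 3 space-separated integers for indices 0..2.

Answer: 0 0 0

Derivation:
Ev 1: PC=0 idx=0 pred=N actual=T -> ctr[0]=1
Ev 2: PC=0 idx=0 pred=N actual=T -> ctr[0]=2
Ev 3: PC=0 idx=0 pred=T actual=N -> ctr[0]=1
Ev 4: PC=0 idx=0 pred=N actual=N -> ctr[0]=0
Ev 5: PC=3 idx=0 pred=N actual=T -> ctr[0]=1
Ev 6: PC=3 idx=0 pred=N actual=N -> ctr[0]=0
Ev 7: PC=0 idx=0 pred=N actual=N -> ctr[0]=0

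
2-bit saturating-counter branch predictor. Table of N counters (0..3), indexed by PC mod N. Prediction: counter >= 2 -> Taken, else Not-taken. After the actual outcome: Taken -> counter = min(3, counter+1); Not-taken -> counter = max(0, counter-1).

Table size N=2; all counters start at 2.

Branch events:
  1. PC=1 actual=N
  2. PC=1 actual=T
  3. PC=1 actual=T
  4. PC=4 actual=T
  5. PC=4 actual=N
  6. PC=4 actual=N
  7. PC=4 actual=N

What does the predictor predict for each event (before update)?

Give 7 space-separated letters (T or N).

Answer: T N T T T T N

Derivation:
Ev 1: PC=1 idx=1 pred=T actual=N -> ctr[1]=1
Ev 2: PC=1 idx=1 pred=N actual=T -> ctr[1]=2
Ev 3: PC=1 idx=1 pred=T actual=T -> ctr[1]=3
Ev 4: PC=4 idx=0 pred=T actual=T -> ctr[0]=3
Ev 5: PC=4 idx=0 pred=T actual=N -> ctr[0]=2
Ev 6: PC=4 idx=0 pred=T actual=N -> ctr[0]=1
Ev 7: PC=4 idx=0 pred=N actual=N -> ctr[0]=0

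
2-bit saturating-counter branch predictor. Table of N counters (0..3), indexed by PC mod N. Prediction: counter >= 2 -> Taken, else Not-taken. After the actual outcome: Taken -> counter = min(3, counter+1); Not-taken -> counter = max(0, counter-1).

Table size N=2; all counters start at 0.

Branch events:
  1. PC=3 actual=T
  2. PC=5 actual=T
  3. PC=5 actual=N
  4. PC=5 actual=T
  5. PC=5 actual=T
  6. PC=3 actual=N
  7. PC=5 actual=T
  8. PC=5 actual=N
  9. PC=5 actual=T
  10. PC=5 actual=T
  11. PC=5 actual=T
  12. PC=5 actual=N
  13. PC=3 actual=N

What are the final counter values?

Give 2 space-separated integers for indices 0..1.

Ev 1: PC=3 idx=1 pred=N actual=T -> ctr[1]=1
Ev 2: PC=5 idx=1 pred=N actual=T -> ctr[1]=2
Ev 3: PC=5 idx=1 pred=T actual=N -> ctr[1]=1
Ev 4: PC=5 idx=1 pred=N actual=T -> ctr[1]=2
Ev 5: PC=5 idx=1 pred=T actual=T -> ctr[1]=3
Ev 6: PC=3 idx=1 pred=T actual=N -> ctr[1]=2
Ev 7: PC=5 idx=1 pred=T actual=T -> ctr[1]=3
Ev 8: PC=5 idx=1 pred=T actual=N -> ctr[1]=2
Ev 9: PC=5 idx=1 pred=T actual=T -> ctr[1]=3
Ev 10: PC=5 idx=1 pred=T actual=T -> ctr[1]=3
Ev 11: PC=5 idx=1 pred=T actual=T -> ctr[1]=3
Ev 12: PC=5 idx=1 pred=T actual=N -> ctr[1]=2
Ev 13: PC=3 idx=1 pred=T actual=N -> ctr[1]=1

Answer: 0 1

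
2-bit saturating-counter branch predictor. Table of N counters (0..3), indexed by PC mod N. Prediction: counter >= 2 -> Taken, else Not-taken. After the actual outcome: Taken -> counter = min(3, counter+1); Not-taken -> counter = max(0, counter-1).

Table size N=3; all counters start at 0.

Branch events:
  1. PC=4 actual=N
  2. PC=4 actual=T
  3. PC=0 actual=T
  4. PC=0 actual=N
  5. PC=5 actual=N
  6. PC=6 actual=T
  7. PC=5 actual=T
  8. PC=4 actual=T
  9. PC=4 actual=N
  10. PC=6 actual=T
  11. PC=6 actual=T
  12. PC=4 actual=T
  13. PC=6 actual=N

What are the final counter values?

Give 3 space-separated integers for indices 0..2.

Answer: 2 2 1

Derivation:
Ev 1: PC=4 idx=1 pred=N actual=N -> ctr[1]=0
Ev 2: PC=4 idx=1 pred=N actual=T -> ctr[1]=1
Ev 3: PC=0 idx=0 pred=N actual=T -> ctr[0]=1
Ev 4: PC=0 idx=0 pred=N actual=N -> ctr[0]=0
Ev 5: PC=5 idx=2 pred=N actual=N -> ctr[2]=0
Ev 6: PC=6 idx=0 pred=N actual=T -> ctr[0]=1
Ev 7: PC=5 idx=2 pred=N actual=T -> ctr[2]=1
Ev 8: PC=4 idx=1 pred=N actual=T -> ctr[1]=2
Ev 9: PC=4 idx=1 pred=T actual=N -> ctr[1]=1
Ev 10: PC=6 idx=0 pred=N actual=T -> ctr[0]=2
Ev 11: PC=6 idx=0 pred=T actual=T -> ctr[0]=3
Ev 12: PC=4 idx=1 pred=N actual=T -> ctr[1]=2
Ev 13: PC=6 idx=0 pred=T actual=N -> ctr[0]=2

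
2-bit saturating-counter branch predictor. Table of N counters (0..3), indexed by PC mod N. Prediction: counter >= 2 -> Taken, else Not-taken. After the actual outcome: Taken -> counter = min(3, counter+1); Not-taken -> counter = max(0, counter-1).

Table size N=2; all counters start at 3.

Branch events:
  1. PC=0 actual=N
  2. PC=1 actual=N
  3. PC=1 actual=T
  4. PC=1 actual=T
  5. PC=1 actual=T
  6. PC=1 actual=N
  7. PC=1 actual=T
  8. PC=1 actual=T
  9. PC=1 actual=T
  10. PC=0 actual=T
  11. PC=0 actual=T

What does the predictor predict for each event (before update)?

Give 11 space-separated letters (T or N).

Ev 1: PC=0 idx=0 pred=T actual=N -> ctr[0]=2
Ev 2: PC=1 idx=1 pred=T actual=N -> ctr[1]=2
Ev 3: PC=1 idx=1 pred=T actual=T -> ctr[1]=3
Ev 4: PC=1 idx=1 pred=T actual=T -> ctr[1]=3
Ev 5: PC=1 idx=1 pred=T actual=T -> ctr[1]=3
Ev 6: PC=1 idx=1 pred=T actual=N -> ctr[1]=2
Ev 7: PC=1 idx=1 pred=T actual=T -> ctr[1]=3
Ev 8: PC=1 idx=1 pred=T actual=T -> ctr[1]=3
Ev 9: PC=1 idx=1 pred=T actual=T -> ctr[1]=3
Ev 10: PC=0 idx=0 pred=T actual=T -> ctr[0]=3
Ev 11: PC=0 idx=0 pred=T actual=T -> ctr[0]=3

Answer: T T T T T T T T T T T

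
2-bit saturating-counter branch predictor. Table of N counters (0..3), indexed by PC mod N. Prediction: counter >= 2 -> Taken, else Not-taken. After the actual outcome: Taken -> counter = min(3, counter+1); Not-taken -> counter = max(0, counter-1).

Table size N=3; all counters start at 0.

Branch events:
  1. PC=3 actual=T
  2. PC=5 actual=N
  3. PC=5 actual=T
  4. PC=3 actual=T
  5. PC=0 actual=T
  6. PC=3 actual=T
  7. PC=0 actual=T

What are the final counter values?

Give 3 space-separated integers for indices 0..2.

Answer: 3 0 1

Derivation:
Ev 1: PC=3 idx=0 pred=N actual=T -> ctr[0]=1
Ev 2: PC=5 idx=2 pred=N actual=N -> ctr[2]=0
Ev 3: PC=5 idx=2 pred=N actual=T -> ctr[2]=1
Ev 4: PC=3 idx=0 pred=N actual=T -> ctr[0]=2
Ev 5: PC=0 idx=0 pred=T actual=T -> ctr[0]=3
Ev 6: PC=3 idx=0 pred=T actual=T -> ctr[0]=3
Ev 7: PC=0 idx=0 pred=T actual=T -> ctr[0]=3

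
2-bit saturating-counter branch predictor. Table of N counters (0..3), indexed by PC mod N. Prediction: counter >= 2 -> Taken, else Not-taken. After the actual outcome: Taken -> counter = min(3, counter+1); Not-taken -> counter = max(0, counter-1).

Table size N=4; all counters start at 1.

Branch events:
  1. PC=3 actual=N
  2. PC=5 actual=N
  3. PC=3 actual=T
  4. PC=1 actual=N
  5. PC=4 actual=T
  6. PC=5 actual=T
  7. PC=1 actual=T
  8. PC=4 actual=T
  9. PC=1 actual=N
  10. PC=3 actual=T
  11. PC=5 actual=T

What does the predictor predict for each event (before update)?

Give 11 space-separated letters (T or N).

Answer: N N N N N N N T T N N

Derivation:
Ev 1: PC=3 idx=3 pred=N actual=N -> ctr[3]=0
Ev 2: PC=5 idx=1 pred=N actual=N -> ctr[1]=0
Ev 3: PC=3 idx=3 pred=N actual=T -> ctr[3]=1
Ev 4: PC=1 idx=1 pred=N actual=N -> ctr[1]=0
Ev 5: PC=4 idx=0 pred=N actual=T -> ctr[0]=2
Ev 6: PC=5 idx=1 pred=N actual=T -> ctr[1]=1
Ev 7: PC=1 idx=1 pred=N actual=T -> ctr[1]=2
Ev 8: PC=4 idx=0 pred=T actual=T -> ctr[0]=3
Ev 9: PC=1 idx=1 pred=T actual=N -> ctr[1]=1
Ev 10: PC=3 idx=3 pred=N actual=T -> ctr[3]=2
Ev 11: PC=5 idx=1 pred=N actual=T -> ctr[1]=2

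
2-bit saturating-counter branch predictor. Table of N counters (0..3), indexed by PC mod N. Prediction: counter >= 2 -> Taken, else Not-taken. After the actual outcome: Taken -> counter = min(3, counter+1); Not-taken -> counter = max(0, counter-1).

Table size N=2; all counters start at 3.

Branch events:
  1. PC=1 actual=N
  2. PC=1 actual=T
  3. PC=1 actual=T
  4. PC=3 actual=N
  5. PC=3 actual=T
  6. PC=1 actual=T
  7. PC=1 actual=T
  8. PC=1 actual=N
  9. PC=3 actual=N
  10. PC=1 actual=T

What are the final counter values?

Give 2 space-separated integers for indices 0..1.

Ev 1: PC=1 idx=1 pred=T actual=N -> ctr[1]=2
Ev 2: PC=1 idx=1 pred=T actual=T -> ctr[1]=3
Ev 3: PC=1 idx=1 pred=T actual=T -> ctr[1]=3
Ev 4: PC=3 idx=1 pred=T actual=N -> ctr[1]=2
Ev 5: PC=3 idx=1 pred=T actual=T -> ctr[1]=3
Ev 6: PC=1 idx=1 pred=T actual=T -> ctr[1]=3
Ev 7: PC=1 idx=1 pred=T actual=T -> ctr[1]=3
Ev 8: PC=1 idx=1 pred=T actual=N -> ctr[1]=2
Ev 9: PC=3 idx=1 pred=T actual=N -> ctr[1]=1
Ev 10: PC=1 idx=1 pred=N actual=T -> ctr[1]=2

Answer: 3 2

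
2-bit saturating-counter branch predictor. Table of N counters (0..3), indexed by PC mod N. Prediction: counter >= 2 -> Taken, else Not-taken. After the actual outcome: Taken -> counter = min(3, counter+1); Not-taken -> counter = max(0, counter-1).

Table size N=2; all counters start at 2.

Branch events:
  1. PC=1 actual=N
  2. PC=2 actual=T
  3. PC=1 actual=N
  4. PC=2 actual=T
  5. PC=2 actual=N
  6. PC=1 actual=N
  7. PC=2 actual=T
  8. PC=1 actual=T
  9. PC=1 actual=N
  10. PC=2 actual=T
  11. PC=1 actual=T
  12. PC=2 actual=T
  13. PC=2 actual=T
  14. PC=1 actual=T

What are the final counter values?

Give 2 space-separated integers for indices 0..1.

Ev 1: PC=1 idx=1 pred=T actual=N -> ctr[1]=1
Ev 2: PC=2 idx=0 pred=T actual=T -> ctr[0]=3
Ev 3: PC=1 idx=1 pred=N actual=N -> ctr[1]=0
Ev 4: PC=2 idx=0 pred=T actual=T -> ctr[0]=3
Ev 5: PC=2 idx=0 pred=T actual=N -> ctr[0]=2
Ev 6: PC=1 idx=1 pred=N actual=N -> ctr[1]=0
Ev 7: PC=2 idx=0 pred=T actual=T -> ctr[0]=3
Ev 8: PC=1 idx=1 pred=N actual=T -> ctr[1]=1
Ev 9: PC=1 idx=1 pred=N actual=N -> ctr[1]=0
Ev 10: PC=2 idx=0 pred=T actual=T -> ctr[0]=3
Ev 11: PC=1 idx=1 pred=N actual=T -> ctr[1]=1
Ev 12: PC=2 idx=0 pred=T actual=T -> ctr[0]=3
Ev 13: PC=2 idx=0 pred=T actual=T -> ctr[0]=3
Ev 14: PC=1 idx=1 pred=N actual=T -> ctr[1]=2

Answer: 3 2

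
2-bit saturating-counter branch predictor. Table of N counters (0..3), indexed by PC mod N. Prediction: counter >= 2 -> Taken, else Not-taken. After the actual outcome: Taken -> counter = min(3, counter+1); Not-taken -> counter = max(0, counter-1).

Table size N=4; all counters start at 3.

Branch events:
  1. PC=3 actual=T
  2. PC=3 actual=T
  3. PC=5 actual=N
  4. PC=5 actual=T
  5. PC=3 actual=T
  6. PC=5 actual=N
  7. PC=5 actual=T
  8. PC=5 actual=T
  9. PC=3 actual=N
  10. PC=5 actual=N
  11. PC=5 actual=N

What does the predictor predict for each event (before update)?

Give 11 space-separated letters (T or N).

Ev 1: PC=3 idx=3 pred=T actual=T -> ctr[3]=3
Ev 2: PC=3 idx=3 pred=T actual=T -> ctr[3]=3
Ev 3: PC=5 idx=1 pred=T actual=N -> ctr[1]=2
Ev 4: PC=5 idx=1 pred=T actual=T -> ctr[1]=3
Ev 5: PC=3 idx=3 pred=T actual=T -> ctr[3]=3
Ev 6: PC=5 idx=1 pred=T actual=N -> ctr[1]=2
Ev 7: PC=5 idx=1 pred=T actual=T -> ctr[1]=3
Ev 8: PC=5 idx=1 pred=T actual=T -> ctr[1]=3
Ev 9: PC=3 idx=3 pred=T actual=N -> ctr[3]=2
Ev 10: PC=5 idx=1 pred=T actual=N -> ctr[1]=2
Ev 11: PC=5 idx=1 pred=T actual=N -> ctr[1]=1

Answer: T T T T T T T T T T T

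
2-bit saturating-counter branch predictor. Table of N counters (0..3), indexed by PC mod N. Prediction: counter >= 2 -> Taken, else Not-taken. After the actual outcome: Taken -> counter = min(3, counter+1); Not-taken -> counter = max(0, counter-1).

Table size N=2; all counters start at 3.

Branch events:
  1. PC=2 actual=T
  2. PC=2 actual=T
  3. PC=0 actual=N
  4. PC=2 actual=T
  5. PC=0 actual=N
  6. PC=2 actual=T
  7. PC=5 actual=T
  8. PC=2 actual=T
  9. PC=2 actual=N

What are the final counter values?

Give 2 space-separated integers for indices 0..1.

Ev 1: PC=2 idx=0 pred=T actual=T -> ctr[0]=3
Ev 2: PC=2 idx=0 pred=T actual=T -> ctr[0]=3
Ev 3: PC=0 idx=0 pred=T actual=N -> ctr[0]=2
Ev 4: PC=2 idx=0 pred=T actual=T -> ctr[0]=3
Ev 5: PC=0 idx=0 pred=T actual=N -> ctr[0]=2
Ev 6: PC=2 idx=0 pred=T actual=T -> ctr[0]=3
Ev 7: PC=5 idx=1 pred=T actual=T -> ctr[1]=3
Ev 8: PC=2 idx=0 pred=T actual=T -> ctr[0]=3
Ev 9: PC=2 idx=0 pred=T actual=N -> ctr[0]=2

Answer: 2 3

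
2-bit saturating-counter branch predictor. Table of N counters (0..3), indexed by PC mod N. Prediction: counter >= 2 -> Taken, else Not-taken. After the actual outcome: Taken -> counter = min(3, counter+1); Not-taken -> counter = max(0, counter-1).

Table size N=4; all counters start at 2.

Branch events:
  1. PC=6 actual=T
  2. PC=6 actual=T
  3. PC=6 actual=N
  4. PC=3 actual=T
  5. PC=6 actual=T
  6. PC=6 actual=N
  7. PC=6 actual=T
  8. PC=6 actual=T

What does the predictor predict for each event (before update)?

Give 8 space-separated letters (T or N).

Ev 1: PC=6 idx=2 pred=T actual=T -> ctr[2]=3
Ev 2: PC=6 idx=2 pred=T actual=T -> ctr[2]=3
Ev 3: PC=6 idx=2 pred=T actual=N -> ctr[2]=2
Ev 4: PC=3 idx=3 pred=T actual=T -> ctr[3]=3
Ev 5: PC=6 idx=2 pred=T actual=T -> ctr[2]=3
Ev 6: PC=6 idx=2 pred=T actual=N -> ctr[2]=2
Ev 7: PC=6 idx=2 pred=T actual=T -> ctr[2]=3
Ev 8: PC=6 idx=2 pred=T actual=T -> ctr[2]=3

Answer: T T T T T T T T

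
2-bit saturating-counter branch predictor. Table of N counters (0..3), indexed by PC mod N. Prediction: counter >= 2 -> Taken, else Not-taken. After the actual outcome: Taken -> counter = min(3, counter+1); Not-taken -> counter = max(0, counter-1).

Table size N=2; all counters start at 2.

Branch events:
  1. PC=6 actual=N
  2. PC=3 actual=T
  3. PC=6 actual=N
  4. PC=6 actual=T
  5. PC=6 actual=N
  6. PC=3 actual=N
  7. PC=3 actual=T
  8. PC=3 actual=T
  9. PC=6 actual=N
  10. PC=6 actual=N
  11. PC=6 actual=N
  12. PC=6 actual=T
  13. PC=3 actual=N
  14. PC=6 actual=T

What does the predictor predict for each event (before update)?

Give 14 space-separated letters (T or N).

Answer: T T N N N T T T N N N N T N

Derivation:
Ev 1: PC=6 idx=0 pred=T actual=N -> ctr[0]=1
Ev 2: PC=3 idx=1 pred=T actual=T -> ctr[1]=3
Ev 3: PC=6 idx=0 pred=N actual=N -> ctr[0]=0
Ev 4: PC=6 idx=0 pred=N actual=T -> ctr[0]=1
Ev 5: PC=6 idx=0 pred=N actual=N -> ctr[0]=0
Ev 6: PC=3 idx=1 pred=T actual=N -> ctr[1]=2
Ev 7: PC=3 idx=1 pred=T actual=T -> ctr[1]=3
Ev 8: PC=3 idx=1 pred=T actual=T -> ctr[1]=3
Ev 9: PC=6 idx=0 pred=N actual=N -> ctr[0]=0
Ev 10: PC=6 idx=0 pred=N actual=N -> ctr[0]=0
Ev 11: PC=6 idx=0 pred=N actual=N -> ctr[0]=0
Ev 12: PC=6 idx=0 pred=N actual=T -> ctr[0]=1
Ev 13: PC=3 idx=1 pred=T actual=N -> ctr[1]=2
Ev 14: PC=6 idx=0 pred=N actual=T -> ctr[0]=2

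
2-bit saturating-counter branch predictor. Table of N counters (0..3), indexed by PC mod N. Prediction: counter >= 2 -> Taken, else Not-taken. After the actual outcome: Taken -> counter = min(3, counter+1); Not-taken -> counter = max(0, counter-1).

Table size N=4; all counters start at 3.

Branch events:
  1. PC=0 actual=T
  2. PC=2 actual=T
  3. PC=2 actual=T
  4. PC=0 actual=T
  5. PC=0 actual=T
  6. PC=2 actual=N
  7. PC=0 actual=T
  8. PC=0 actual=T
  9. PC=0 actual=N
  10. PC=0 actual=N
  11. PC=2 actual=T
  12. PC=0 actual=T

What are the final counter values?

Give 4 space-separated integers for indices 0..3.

Answer: 2 3 3 3

Derivation:
Ev 1: PC=0 idx=0 pred=T actual=T -> ctr[0]=3
Ev 2: PC=2 idx=2 pred=T actual=T -> ctr[2]=3
Ev 3: PC=2 idx=2 pred=T actual=T -> ctr[2]=3
Ev 4: PC=0 idx=0 pred=T actual=T -> ctr[0]=3
Ev 5: PC=0 idx=0 pred=T actual=T -> ctr[0]=3
Ev 6: PC=2 idx=2 pred=T actual=N -> ctr[2]=2
Ev 7: PC=0 idx=0 pred=T actual=T -> ctr[0]=3
Ev 8: PC=0 idx=0 pred=T actual=T -> ctr[0]=3
Ev 9: PC=0 idx=0 pred=T actual=N -> ctr[0]=2
Ev 10: PC=0 idx=0 pred=T actual=N -> ctr[0]=1
Ev 11: PC=2 idx=2 pred=T actual=T -> ctr[2]=3
Ev 12: PC=0 idx=0 pred=N actual=T -> ctr[0]=2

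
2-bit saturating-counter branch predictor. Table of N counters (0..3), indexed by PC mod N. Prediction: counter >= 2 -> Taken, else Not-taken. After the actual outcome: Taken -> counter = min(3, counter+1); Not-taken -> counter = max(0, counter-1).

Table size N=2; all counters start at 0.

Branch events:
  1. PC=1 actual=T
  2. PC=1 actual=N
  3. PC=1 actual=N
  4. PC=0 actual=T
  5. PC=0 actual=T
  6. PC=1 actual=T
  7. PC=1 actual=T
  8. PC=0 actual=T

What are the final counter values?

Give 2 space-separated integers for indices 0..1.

Answer: 3 2

Derivation:
Ev 1: PC=1 idx=1 pred=N actual=T -> ctr[1]=1
Ev 2: PC=1 idx=1 pred=N actual=N -> ctr[1]=0
Ev 3: PC=1 idx=1 pred=N actual=N -> ctr[1]=0
Ev 4: PC=0 idx=0 pred=N actual=T -> ctr[0]=1
Ev 5: PC=0 idx=0 pred=N actual=T -> ctr[0]=2
Ev 6: PC=1 idx=1 pred=N actual=T -> ctr[1]=1
Ev 7: PC=1 idx=1 pred=N actual=T -> ctr[1]=2
Ev 8: PC=0 idx=0 pred=T actual=T -> ctr[0]=3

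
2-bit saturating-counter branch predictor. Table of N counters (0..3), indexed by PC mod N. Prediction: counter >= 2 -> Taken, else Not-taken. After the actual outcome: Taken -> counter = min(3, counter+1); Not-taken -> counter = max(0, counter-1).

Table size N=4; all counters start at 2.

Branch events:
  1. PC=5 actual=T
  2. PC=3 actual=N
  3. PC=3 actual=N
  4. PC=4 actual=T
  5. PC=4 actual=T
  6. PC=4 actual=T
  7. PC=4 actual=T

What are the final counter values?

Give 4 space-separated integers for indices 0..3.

Ev 1: PC=5 idx=1 pred=T actual=T -> ctr[1]=3
Ev 2: PC=3 idx=3 pred=T actual=N -> ctr[3]=1
Ev 3: PC=3 idx=3 pred=N actual=N -> ctr[3]=0
Ev 4: PC=4 idx=0 pred=T actual=T -> ctr[0]=3
Ev 5: PC=4 idx=0 pred=T actual=T -> ctr[0]=3
Ev 6: PC=4 idx=0 pred=T actual=T -> ctr[0]=3
Ev 7: PC=4 idx=0 pred=T actual=T -> ctr[0]=3

Answer: 3 3 2 0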